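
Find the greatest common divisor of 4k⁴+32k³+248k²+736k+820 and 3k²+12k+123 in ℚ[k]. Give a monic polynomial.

Repeated division with remainder:
  4k⁴+32k³+248k²+736k+820 = ((4/3)k²+(16/3)k+20/3)(3k²+12k+123) + (0)
Last nonzero remainder: 3k²+12k+123. Dividing through by 3 gives the monic gcd k²+4k+41.

k²+4k+41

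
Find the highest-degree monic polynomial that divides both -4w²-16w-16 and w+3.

By polynomial division,
  -4w²-16w-16 = (-4w-4)(w+3) + (-4)
  w+3 = (-(1/4)w-3/4)(-4) + (0)
The last nonzero remainder is the constant -4, so the polynomials are coprime and gcd = 1.

1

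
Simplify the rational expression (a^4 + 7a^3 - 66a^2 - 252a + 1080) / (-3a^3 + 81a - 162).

(-a^2 - 4a + 60)/(3a - 9)

Repeated division with remainder:
  a^4 + 7a^3 - 66a^2 - 252a + 1080 = (-(1/3)a - 7/3)(-3a^3 + 81a - 162) + (-39a^2 - 117a + 702)
  -3a^3 + 81a - 162 = ((1/13)a - 3/13)(-39a^2 - 117a + 702) + (0)
Last nonzero remainder: -39a^2 - 117a + 702. Dividing through by -39 gives the monic gcd a^2 + 3a - 18.
Cancel a^2 + 3a - 18 from numerator and denominator to get the reduced form.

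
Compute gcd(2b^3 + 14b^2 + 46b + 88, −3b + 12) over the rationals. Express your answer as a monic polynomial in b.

Repeated division with remainder:
  2b^3 + 14b^2 + 46b + 88 = (−(2/3)b^2 − (22/3)b − 134/3)(−3b + 12) + (624)
  −3b + 12 = (−(1/208)b + 1/52)(624) + (0)
The last nonzero remainder is the constant 624, so the polynomials are coprime and gcd = 1.

1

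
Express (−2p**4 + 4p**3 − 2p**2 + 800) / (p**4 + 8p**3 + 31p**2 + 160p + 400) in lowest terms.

Repeated division with remainder:
  −2p**4 + 4p**3 − 2p**2 + 800 = (−2)(p**4 + 8p**3 + 31p**2 + 160p + 400) + (20p**3 + 60p**2 + 320p + 1600)
  p**4 + 8p**3 + 31p**2 + 160p + 400 = ((1/20)p + 1/4)(20p**3 + 60p**2 + 320p + 1600) + (0)
Last nonzero remainder: 20p**3 + 60p**2 + 320p + 1600. Dividing through by 20 gives the monic gcd p**3 + 3p**2 + 16p + 80.
Cancel p**3 + 3p**2 + 16p + 80 from numerator and denominator to get the reduced form.

(−2p + 10)/(p + 5)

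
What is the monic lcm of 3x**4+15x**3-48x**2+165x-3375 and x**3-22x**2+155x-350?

By polynomial division,
  3x**4+15x**3-48x**2+165x-3375 = (3x+81)(x**3-22x**2+155x-350) + (1269x**2-11340x+24975)
  x**3-22x**2+155x-350 = ((1/1269)x-614/59643)(1269x**2-11340x+24975) + ((41040/2209)x-205200/2209)
  1269x**2-11340x+24975 = ((103823/1520)x-81733/304)((41040/2209)x-205200/2209) + (0)
Last nonzero remainder: (41040/2209)x-205200/2209. Dividing through by 41040/2209 gives the monic gcd x-5.
Then lcm(f, g) = f·g / gcd(f, g); expanding and making the result monic gives the answer.

x**6-12x**5-31x**4+677x**3-3180x**2+22975x-78750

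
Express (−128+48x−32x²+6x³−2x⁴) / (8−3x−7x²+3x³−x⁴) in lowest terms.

(16+2x²)/(−1+x²)

Repeated division with remainder:
  −2x⁴+6x³−32x²+48x−128 = (2)(−x⁴+3x³−7x²−3x+8) + (−18x²+54x−144)
  −x⁴+3x³−7x²−3x+8 = ((1/18)x²−1/18)(−18x²+54x−144) + (0)
Last nonzero remainder: −18x²+54x−144. Dividing through by −18 gives the monic gcd x²−3x+8.
Cancel x²−3x+8 from numerator and denominator to get the reduced form.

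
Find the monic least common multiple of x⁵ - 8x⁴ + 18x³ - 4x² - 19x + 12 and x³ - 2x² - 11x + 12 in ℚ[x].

x⁶ - 5x⁵ - 6x⁴ + 50x³ - 31x² - 45x + 36

Euclidean algorithm in ℚ[x]:
  x⁵ - 8x⁴ + 18x³ - 4x² - 19x + 12 = (x² - 6x + 17)(x³ - 2x² - 11x + 12) + (-48x² + 240x - 192)
  x³ - 2x² - 11x + 12 = (-(1/48)x - 1/16)(-48x² + 240x - 192) + (0)
Last nonzero remainder: -48x² + 240x - 192. Dividing through by -48 gives the monic gcd x² - 5x + 4.
Then lcm(f, g) = f·g / gcd(f, g); expanding and making the result monic gives the answer.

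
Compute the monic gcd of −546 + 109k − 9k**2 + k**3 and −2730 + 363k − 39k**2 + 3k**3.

By polynomial division,
  k**3 − 9k**2 + 109k − 546 = (1/3)(3k**3 − 39k**2 + 363k − 2730) + (4k**2 − 12k + 364)
  3k**3 − 39k**2 + 363k − 2730 = ((3/4)k − 15/2)(4k**2 − 12k + 364) + (0)
Last nonzero remainder: 4k**2 − 12k + 364. Dividing through by 4 gives the monic gcd k**2 − 3k + 91.

91 − 3k + k**2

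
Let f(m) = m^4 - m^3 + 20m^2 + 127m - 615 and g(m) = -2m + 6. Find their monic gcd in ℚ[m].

m - 3

Repeated division with remainder:
  m^4 - m^3 + 20m^2 + 127m - 615 = (-(1/2)m^3 - m^2 - 13m - 205/2)(-2m + 6) + (0)
Last nonzero remainder: -2m + 6. Dividing through by -2 gives the monic gcd m - 3.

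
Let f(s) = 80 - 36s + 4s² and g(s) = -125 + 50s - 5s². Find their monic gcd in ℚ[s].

-5 + s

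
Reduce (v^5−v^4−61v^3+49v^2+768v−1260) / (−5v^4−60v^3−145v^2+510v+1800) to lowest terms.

(−v^2+9v−14)/(5v+20)

Apply the Euclidean algorithm:
  v^5−v^4−61v^3+49v^2+768v−1260 = (−(1/5)v+13/5)(−5v^4−60v^3−145v^2+510v+1800) + (66v^3+528v^2−198v−5940)
  −5v^4−60v^3−145v^2+510v+1800 = (−(5/66)v−10/33)(66v^3+528v^2−198v−5940) + (0)
Last nonzero remainder: 66v^3+528v^2−198v−5940. Dividing through by 66 gives the monic gcd v^3+8v^2−3v−90.
Cancel v^3+8v^2−3v−90 from numerator and denominator to get the reduced form.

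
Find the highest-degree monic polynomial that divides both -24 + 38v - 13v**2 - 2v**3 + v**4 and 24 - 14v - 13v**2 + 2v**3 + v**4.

12 - 13v + v**3

Apply the Euclidean algorithm:
  v**4 - 2v**3 - 13v**2 + 38v - 24 = (v**4 + 2v**3 - 13v**2 - 14v + 24) + (-4v**3 + 52v - 48)
  v**4 + 2v**3 - 13v**2 - 14v + 24 = (-(1/4)v - 1/2)(-4v**3 + 52v - 48) + (0)
Last nonzero remainder: -4v**3 + 52v - 48. Dividing through by -4 gives the monic gcd v**3 - 13v + 12.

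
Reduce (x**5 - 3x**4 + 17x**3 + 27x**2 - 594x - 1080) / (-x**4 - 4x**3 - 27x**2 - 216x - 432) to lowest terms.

Euclidean algorithm in ℚ[x]:
  x**5 - 3x**4 + 17x**3 + 27x**2 - 594x - 1080 = (-x + 7)(-x**4 - 4x**3 - 27x**2 - 216x - 432) + (18x**3 + 486x + 1944)
  -x**4 - 4x**3 - 27x**2 - 216x - 432 = (-(1/18)x - 2/9)(18x**3 + 486x + 1944) + (0)
Last nonzero remainder: 18x**3 + 486x + 1944. Dividing through by 18 gives the monic gcd x**3 + 27x + 108.
Cancel x**3 + 27x + 108 from numerator and denominator to get the reduced form.

(-x**2 + 3x + 10)/(x + 4)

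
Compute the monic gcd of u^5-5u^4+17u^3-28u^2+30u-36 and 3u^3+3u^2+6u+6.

Euclidean algorithm in ℚ[u]:
  u^5-5u^4+17u^3-28u^2+30u-36 = ((1/3)u^2-2u+7)(3u^3+3u^2+6u+6) + (-39u^2-78)
  3u^3+3u^2+6u+6 = (-(1/13)u-1/13)(-39u^2-78) + (0)
Last nonzero remainder: -39u^2-78. Dividing through by -39 gives the monic gcd u^2+2.

u^2+2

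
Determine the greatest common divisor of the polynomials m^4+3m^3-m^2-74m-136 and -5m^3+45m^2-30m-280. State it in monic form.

m^2-2m-8

Apply the Euclidean algorithm:
  m^4+3m^3-m^2-74m-136 = (-(1/5)m-12/5)(-5m^3+45m^2-30m-280) + (101m^2-202m-808)
  -5m^3+45m^2-30m-280 = (-(5/101)m+35/101)(101m^2-202m-808) + (0)
Last nonzero remainder: 101m^2-202m-808. Dividing through by 101 gives the monic gcd m^2-2m-8.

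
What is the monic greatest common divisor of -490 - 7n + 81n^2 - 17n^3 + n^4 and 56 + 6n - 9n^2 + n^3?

Apply the Euclidean algorithm:
  n^4 - 17n^3 + 81n^2 - 7n - 490 = (n - 8)(n^3 - 9n^2 + 6n + 56) + (3n^2 - 15n - 42)
  n^3 - 9n^2 + 6n + 56 = ((1/3)n - 4/3)(3n^2 - 15n - 42) + (0)
Last nonzero remainder: 3n^2 - 15n - 42. Dividing through by 3 gives the monic gcd n^2 - 5n - 14.

-14 - 5n + n^2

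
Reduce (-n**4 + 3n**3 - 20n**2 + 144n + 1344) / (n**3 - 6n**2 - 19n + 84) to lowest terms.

(-n**2 - 48)/(n - 3)

By polynomial division,
  -n**4 + 3n**3 - 20n**2 + 144n + 1344 = (-n - 3)(n**3 - 6n**2 - 19n + 84) + (-57n**2 + 171n + 1596)
  n**3 - 6n**2 - 19n + 84 = (-(1/57)n + 1/19)(-57n**2 + 171n + 1596) + (0)
Last nonzero remainder: -57n**2 + 171n + 1596. Dividing through by -57 gives the monic gcd n**2 - 3n - 28.
Cancel n**2 - 3n - 28 from numerator and denominator to get the reduced form.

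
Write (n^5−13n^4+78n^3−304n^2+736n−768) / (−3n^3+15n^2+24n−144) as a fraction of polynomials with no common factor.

Repeated division with remainder:
  n^5−13n^4+78n^3−304n^2+736n−768 = (−(1/3)n^2+(8/3)n−46/3)(−3n^3+15n^2+24n−144) + (−186n^2+1488n−2976)
  −3n^3+15n^2+24n−144 = ((1/62)n+3/62)(−186n^2+1488n−2976) + (0)
Last nonzero remainder: −186n^2+1488n−2976. Dividing through by −186 gives the monic gcd n^2−8n+16.
Cancel n^2−8n+16 from numerator and denominator to get the reduced form.

(−n^3+5n^2−22n+48)/(3n+9)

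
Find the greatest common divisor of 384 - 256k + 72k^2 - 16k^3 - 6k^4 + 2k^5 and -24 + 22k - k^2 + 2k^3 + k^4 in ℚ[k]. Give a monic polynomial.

Repeated division with remainder:
  2k^5 - 6k^4 - 16k^3 + 72k^2 - 256k + 384 = (2k - 10)(k^4 + 2k^3 - k^2 + 22k - 24) + (6k^3 + 18k^2 + 12k + 144)
  k^4 + 2k^3 - k^2 + 22k - 24 = ((1/6)k - 1/6)(6k^3 + 18k^2 + 12k + 144) + (0)
Last nonzero remainder: 6k^3 + 18k^2 + 12k + 144. Dividing through by 6 gives the monic gcd k^3 + 3k^2 + 2k + 24.

24 + 2k + 3k^2 + k^3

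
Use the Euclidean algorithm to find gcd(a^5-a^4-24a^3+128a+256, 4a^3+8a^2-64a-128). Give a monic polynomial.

a^2-16

Repeated division with remainder:
  a^5-a^4-24a^3+128a+256 = ((1/4)a^2-(3/4)a-1/2)(4a^3+8a^2-64a-128) + (-12a^2+192)
  4a^3+8a^2-64a-128 = (-(1/3)a-2/3)(-12a^2+192) + (0)
Last nonzero remainder: -12a^2+192. Dividing through by -12 gives the monic gcd a^2-16.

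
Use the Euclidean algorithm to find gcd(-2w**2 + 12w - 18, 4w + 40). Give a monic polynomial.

1

By polynomial division,
  -2w**2 + 12w - 18 = (-(1/2)w + 8)(4w + 40) + (-338)
  4w + 40 = (-(2/169)w - 20/169)(-338) + (0)
The last nonzero remainder is the constant -338, so the polynomials are coprime and gcd = 1.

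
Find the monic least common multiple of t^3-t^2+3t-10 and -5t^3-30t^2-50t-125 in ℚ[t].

Euclidean algorithm in ℚ[t]:
  t^3-t^2+3t-10 = (-1/5)(-5t^3-30t^2-50t-125) + (-7t^2-7t-35)
  -5t^3-30t^2-50t-125 = ((5/7)t+25/7)(-7t^2-7t-35) + (0)
Last nonzero remainder: -7t^2-7t-35. Dividing through by -7 gives the monic gcd t^2+t+5.
Then lcm(f, g) = f·g / gcd(f, g); expanding and making the result monic gives the answer.

t^4+4t^3-2t^2+5t-50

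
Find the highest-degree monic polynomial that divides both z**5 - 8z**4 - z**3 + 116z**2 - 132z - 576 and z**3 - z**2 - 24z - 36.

z**3 - z**2 - 24z - 36

Euclidean algorithm in ℚ[z]:
  z**5 - 8z**4 - z**3 + 116z**2 - 132z - 576 = (z**2 - 7z + 16)(z**3 - z**2 - 24z - 36) + (0)
The last nonzero remainder z**3 - z**2 - 24z - 36 is already monic.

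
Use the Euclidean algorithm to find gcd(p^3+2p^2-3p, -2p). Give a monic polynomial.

p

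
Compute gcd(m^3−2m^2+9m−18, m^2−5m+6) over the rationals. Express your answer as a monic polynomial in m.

m−2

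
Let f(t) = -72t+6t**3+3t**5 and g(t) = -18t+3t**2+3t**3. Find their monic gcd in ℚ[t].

By polynomial division,
  3t**5+6t**3-72t = (t**2-t+9)(3t**3+3t**2-18t) + (-45t**2+90t)
  3t**3+3t**2-18t = (-(1/15)t-1/5)(-45t**2+90t) + (0)
Last nonzero remainder: -45t**2+90t. Dividing through by -45 gives the monic gcd t**2-2t.

-2t+t**2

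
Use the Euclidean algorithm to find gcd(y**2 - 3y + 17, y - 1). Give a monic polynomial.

Repeated division with remainder:
  y**2 - 3y + 17 = (y - 2)(y - 1) + (15)
  y - 1 = ((1/15)y - 1/15)(15) + (0)
The last nonzero remainder is the constant 15, so the polynomials are coprime and gcd = 1.

1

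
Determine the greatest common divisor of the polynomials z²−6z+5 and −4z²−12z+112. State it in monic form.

1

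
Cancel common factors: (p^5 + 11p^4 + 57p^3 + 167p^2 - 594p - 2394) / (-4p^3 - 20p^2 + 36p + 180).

(-p^3 - 11p^2 - 66p - 266)/(4p + 20)

By polynomial division,
  p^5 + 11p^4 + 57p^3 + 167p^2 - 594p - 2394 = (-(1/4)p^2 - (3/2)p - 9)(-4p^3 - 20p^2 + 36p + 180) + (86p^2 - 774)
  -4p^3 - 20p^2 + 36p + 180 = (-(2/43)p - 10/43)(86p^2 - 774) + (0)
Last nonzero remainder: 86p^2 - 774. Dividing through by 86 gives the monic gcd p^2 - 9.
Cancel p^2 - 9 from numerator and denominator to get the reduced form.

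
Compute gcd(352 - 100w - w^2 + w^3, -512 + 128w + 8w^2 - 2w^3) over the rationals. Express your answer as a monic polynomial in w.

32 - 12w + w^2

Euclidean algorithm in ℚ[w]:
  w^3 - w^2 - 100w + 352 = (-1/2)(-2w^3 + 8w^2 + 128w - 512) + (3w^2 - 36w + 96)
  -2w^3 + 8w^2 + 128w - 512 = (-(2/3)w - 16/3)(3w^2 - 36w + 96) + (0)
Last nonzero remainder: 3w^2 - 36w + 96. Dividing through by 3 gives the monic gcd w^2 - 12w + 32.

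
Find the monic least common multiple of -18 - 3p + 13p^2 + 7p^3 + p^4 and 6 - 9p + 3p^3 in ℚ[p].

Repeated division with remainder:
  p^4 + 7p^3 + 13p^2 - 3p - 18 = ((1/3)p + 7/3)(3p^3 - 9p + 6) + (16p^2 + 16p - 32)
  3p^3 - 9p + 6 = ((3/16)p - 3/16)(16p^2 + 16p - 32) + (0)
Last nonzero remainder: 16p^2 + 16p - 32. Dividing through by 16 gives the monic gcd p^2 + p - 2.
Then lcm(f, g) = f·g / gcd(f, g); expanding and making the result monic gives the answer.

18 - 15p - 16p^2 + 6p^3 + 6p^4 + p^5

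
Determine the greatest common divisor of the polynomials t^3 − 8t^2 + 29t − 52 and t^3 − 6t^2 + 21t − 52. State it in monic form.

Repeated division with remainder:
  t^3 − 8t^2 + 29t − 52 = (t^3 − 6t^2 + 21t − 52) + (−2t^2 + 8t)
  t^3 − 6t^2 + 21t − 52 = (−(1/2)t + 1)(−2t^2 + 8t) + (13t − 52)
  −2t^2 + 8t = (−(2/13)t)(13t − 52) + (0)
Last nonzero remainder: 13t − 52. Dividing through by 13 gives the monic gcd t − 4.

t − 4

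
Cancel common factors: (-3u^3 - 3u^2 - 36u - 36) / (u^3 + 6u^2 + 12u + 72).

(-3u - 3)/(u + 6)

Apply the Euclidean algorithm:
  -3u^3 - 3u^2 - 36u - 36 = (-3)(u^3 + 6u^2 + 12u + 72) + (15u^2 + 180)
  u^3 + 6u^2 + 12u + 72 = ((1/15)u + 2/5)(15u^2 + 180) + (0)
Last nonzero remainder: 15u^2 + 180. Dividing through by 15 gives the monic gcd u^2 + 12.
Cancel u^2 + 12 from numerator and denominator to get the reduced form.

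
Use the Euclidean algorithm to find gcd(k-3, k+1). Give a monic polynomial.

By polynomial division,
  k-3 = (k+1) + (-4)
  k+1 = (-(1/4)k-1/4)(-4) + (0)
The last nonzero remainder is the constant -4, so the polynomials are coprime and gcd = 1.

1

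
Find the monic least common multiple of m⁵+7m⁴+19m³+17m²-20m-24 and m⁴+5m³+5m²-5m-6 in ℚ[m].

Apply the Euclidean algorithm:
  m⁵+7m⁴+19m³+17m²-20m-24 = (m+2)(m⁴+5m³+5m²-5m-6) + (4m³+12m²-4m-12)
  m⁴+5m³+5m²-5m-6 = ((1/4)m+1/2)(4m³+12m²-4m-12) + (0)
Last nonzero remainder: 4m³+12m²-4m-12. Dividing through by 4 gives the monic gcd m³+3m²-m-3.
Then lcm(f, g) = f·g / gcd(f, g); expanding and making the result monic gives the answer.

m⁶+9m⁵+33m⁴+55m³+14m²-64m-48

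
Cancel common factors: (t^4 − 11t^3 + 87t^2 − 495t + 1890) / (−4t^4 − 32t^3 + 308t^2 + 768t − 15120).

(−t^2 − 45)/(4t^2 + 76t + 360)

By polynomial division,
  t^4 − 11t^3 + 87t^2 − 495t + 1890 = (−1/4)(−4t^4 − 32t^3 + 308t^2 + 768t − 15120) + (−19t^3 + 164t^2 − 303t − 1890)
  −4t^4 − 32t^3 + 308t^2 + 768t − 15120 = ((4/19)t + 1264/361)(−19t^3 + 164t^2 − 303t − 1890) + (−(73080/361)t^2 + (803880/361)t − 3069360/361)
  −19t^3 + 164t^2 − 303t − 1890 = ((6859/73080)t + 361/1624)(−(73080/361)t^2 + (803880/361)t − 3069360/361) + (0)
Last nonzero remainder: −(73080/361)t^2 + (803880/361)t − 3069360/361. Dividing through by −73080/361 gives the monic gcd t^2 − 11t + 42.
Cancel t^2 − 11t + 42 from numerator and denominator to get the reduced form.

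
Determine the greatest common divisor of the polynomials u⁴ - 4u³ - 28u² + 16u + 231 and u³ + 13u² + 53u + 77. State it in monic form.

u² + 6u + 11

Repeated division with remainder:
  u⁴ - 4u³ - 28u² + 16u + 231 = (u - 17)(u³ + 13u² + 53u + 77) + (140u² + 840u + 1540)
  u³ + 13u² + 53u + 77 = ((1/140)u + 1/20)(140u² + 840u + 1540) + (0)
Last nonzero remainder: 140u² + 840u + 1540. Dividing through by 140 gives the monic gcd u² + 6u + 11.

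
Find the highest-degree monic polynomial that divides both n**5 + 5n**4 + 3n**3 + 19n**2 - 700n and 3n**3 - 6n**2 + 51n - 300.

Euclidean algorithm in ℚ[n]:
  n**5 + 5n**4 + 3n**3 + 19n**2 - 700n = ((1/3)n**2 + (7/3)n)(3n**3 - 6n**2 + 51n - 300) + (0)
Last nonzero remainder: 3n**3 - 6n**2 + 51n - 300. Dividing through by 3 gives the monic gcd n**3 - 2n**2 + 17n - 100.

n**3 - 2n**2 + 17n - 100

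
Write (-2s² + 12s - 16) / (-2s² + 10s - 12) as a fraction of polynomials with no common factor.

(s - 4)/(s - 3)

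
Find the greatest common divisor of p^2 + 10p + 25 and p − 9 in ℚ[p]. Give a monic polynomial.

1

By polynomial division,
  p^2 + 10p + 25 = (p + 19)(p − 9) + (196)
  p − 9 = ((1/196)p − 9/196)(196) + (0)
The last nonzero remainder is the constant 196, so the polynomials are coprime and gcd = 1.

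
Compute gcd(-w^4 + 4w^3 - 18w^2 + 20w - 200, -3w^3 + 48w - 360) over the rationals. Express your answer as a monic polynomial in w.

w^2 - 6w + 20

Euclidean algorithm in ℚ[w]:
  -w^4 + 4w^3 - 18w^2 + 20w - 200 = ((1/3)w - 4/3)(-3w^3 + 48w - 360) + (-34w^2 + 204w - 680)
  -3w^3 + 48w - 360 = ((3/34)w + 9/17)(-34w^2 + 204w - 680) + (0)
Last nonzero remainder: -34w^2 + 204w - 680. Dividing through by -34 gives the monic gcd w^2 - 6w + 20.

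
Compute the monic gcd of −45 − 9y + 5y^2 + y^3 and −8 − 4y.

1

Apply the Euclidean algorithm:
  y^3 + 5y^2 − 9y − 45 = (−(1/4)y^2 − (3/4)y + 15/4)(−4y − 8) + (−15)
  −4y − 8 = ((4/15)y + 8/15)(−15) + (0)
The last nonzero remainder is the constant −15, so the polynomials are coprime and gcd = 1.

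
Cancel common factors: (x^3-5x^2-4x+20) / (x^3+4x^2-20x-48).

(x^2-7x+10)/(x^2+2x-24)

By polynomial division,
  x^3-5x^2-4x+20 = (x^3+4x^2-20x-48) + (-9x^2+16x+68)
  x^3+4x^2-20x-48 = (-(1/9)x-52/81)(-9x^2+16x+68) + (-(176/81)x-352/81)
  -9x^2+16x+68 = ((729/176)x-1377/88)(-(176/81)x-352/81) + (0)
Last nonzero remainder: -(176/81)x-352/81. Dividing through by -176/81 gives the monic gcd x+2.
Cancel x+2 from numerator and denominator to get the reduced form.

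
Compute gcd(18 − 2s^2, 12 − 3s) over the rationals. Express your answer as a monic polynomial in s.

1

Euclidean algorithm in ℚ[s]:
  −2s^2 + 18 = ((2/3)s + 8/3)(−3s + 12) + (−14)
  −3s + 12 = ((3/14)s − 6/7)(−14) + (0)
The last nonzero remainder is the constant −14, so the polynomials are coprime and gcd = 1.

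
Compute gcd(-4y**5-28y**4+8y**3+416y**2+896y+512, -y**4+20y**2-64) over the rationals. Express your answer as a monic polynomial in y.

Euclidean algorithm in ℚ[y]:
  -4y**5-28y**4+8y**3+416y**2+896y+512 = (4y+28)(-y**4+20y**2-64) + (-72y**3-144y**2+1152y+2304)
  -y**4+20y**2-64 = ((1/72)y-1/36)(-72y**3-144y**2+1152y+2304) + (0)
Last nonzero remainder: -72y**3-144y**2+1152y+2304. Dividing through by -72 gives the monic gcd y**3+2y**2-16y-32.

y**3+2y**2-16y-32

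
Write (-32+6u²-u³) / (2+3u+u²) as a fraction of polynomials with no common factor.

Euclidean algorithm in ℚ[u]:
  -u³+6u²-32 = (-u+9)(u²+3u+2) + (-25u-50)
  u²+3u+2 = (-(1/25)u-1/25)(-25u-50) + (0)
Last nonzero remainder: -25u-50. Dividing through by -25 gives the monic gcd u+2.
Cancel u+2 from numerator and denominator to get the reduced form.

(-16+8u-u²)/(1+u)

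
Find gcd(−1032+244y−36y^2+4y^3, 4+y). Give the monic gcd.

1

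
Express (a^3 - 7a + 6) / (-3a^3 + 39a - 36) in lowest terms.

(-a^2 - a + 6)/(3a^2 + 3a - 36)

Apply the Euclidean algorithm:
  a^3 - 7a + 6 = (-1/3)(-3a^3 + 39a - 36) + (6a - 6)
  -3a^3 + 39a - 36 = (-(1/2)a^2 - (1/2)a + 6)(6a - 6) + (0)
Last nonzero remainder: 6a - 6. Dividing through by 6 gives the monic gcd a - 1.
Cancel a - 1 from numerator and denominator to get the reduced form.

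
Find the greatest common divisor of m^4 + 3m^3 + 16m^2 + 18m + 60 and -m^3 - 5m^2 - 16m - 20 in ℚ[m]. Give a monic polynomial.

m^2 + 3m + 10

By polynomial division,
  m^4 + 3m^3 + 16m^2 + 18m + 60 = (-m + 2)(-m^3 - 5m^2 - 16m - 20) + (10m^2 + 30m + 100)
  -m^3 - 5m^2 - 16m - 20 = (-(1/10)m - 1/5)(10m^2 + 30m + 100) + (0)
Last nonzero remainder: 10m^2 + 30m + 100. Dividing through by 10 gives the monic gcd m^2 + 3m + 10.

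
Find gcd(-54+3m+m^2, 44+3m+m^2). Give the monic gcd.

1

By polynomial division,
  m^2+3m-54 = (m^2+3m+44) + (-98)
  m^2+3m+44 = (-(1/98)m^2-(3/98)m-22/49)(-98) + (0)
The last nonzero remainder is the constant -98, so the polynomials are coprime and gcd = 1.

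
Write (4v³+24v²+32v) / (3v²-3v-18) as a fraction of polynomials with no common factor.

By polynomial division,
  4v³+24v²+32v = ((4/3)v+28/3)(3v²-3v-18) + (84v+168)
  3v²-3v-18 = ((1/28)v-3/28)(84v+168) + (0)
Last nonzero remainder: 84v+168. Dividing through by 84 gives the monic gcd v+2.
Cancel v+2 from numerator and denominator to get the reduced form.

(4v²+16v)/(3v-9)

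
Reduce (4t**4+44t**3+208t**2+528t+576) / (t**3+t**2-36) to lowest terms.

(4t**2+28t+48)/(t-3)

Euclidean algorithm in ℚ[t]:
  4t**4+44t**3+208t**2+528t+576 = (4t+40)(t**3+t**2-36) + (168t**2+672t+2016)
  t**3+t**2-36 = ((1/168)t-1/56)(168t**2+672t+2016) + (0)
Last nonzero remainder: 168t**2+672t+2016. Dividing through by 168 gives the monic gcd t**2+4t+12.
Cancel t**2+4t+12 from numerator and denominator to get the reduced form.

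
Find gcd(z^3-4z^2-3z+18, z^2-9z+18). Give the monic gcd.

Repeated division with remainder:
  z^3-4z^2-3z+18 = (z+5)(z^2-9z+18) + (24z-72)
  z^2-9z+18 = ((1/24)z-1/4)(24z-72) + (0)
Last nonzero remainder: 24z-72. Dividing through by 24 gives the monic gcd z-3.

z-3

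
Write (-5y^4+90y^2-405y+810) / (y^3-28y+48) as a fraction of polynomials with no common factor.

(-5y^3+30y^2-90y+135)/(y^2-6y+8)

By polynomial division,
  -5y^4+90y^2-405y+810 = (-5y)(y^3-28y+48) + (-50y^2-165y+810)
  y^3-28y+48 = (-(1/50)y+33/500)(-50y^2-165y+810) + (-(91/100)y-273/50)
  -50y^2-165y+810 = ((5000/91)y-13500/91)(-(91/100)y-273/50) + (0)
Last nonzero remainder: -(91/100)y-273/50. Dividing through by -91/100 gives the monic gcd y+6.
Cancel y+6 from numerator and denominator to get the reduced form.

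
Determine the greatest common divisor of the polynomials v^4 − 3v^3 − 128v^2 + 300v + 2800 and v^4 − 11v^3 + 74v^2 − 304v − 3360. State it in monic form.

By polynomial division,
  v^4 − 3v^3 − 128v^2 + 300v + 2800 = (v^4 − 11v^3 + 74v^2 − 304v − 3360) + (8v^3 − 202v^2 + 604v + 6160)
  v^4 − 11v^3 + 74v^2 − 304v − 3360 = ((1/8)v + 57/32)(8v^3 − 202v^2 + 604v + 6160) + ((5733/16)v^2 − (17199/8)v − 28665/2)
  8v^3 − 202v^2 + 604v + 6160 = ((128/5733)v − 352/819)((5733/16)v^2 − (17199/8)v − 28665/2) + (0)
Last nonzero remainder: (5733/16)v^2 − (17199/8)v − 28665/2. Dividing through by 5733/16 gives the monic gcd v^2 − 6v − 40.

v^2 − 6v − 40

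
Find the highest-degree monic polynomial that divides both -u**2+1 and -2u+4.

1

By polynomial division,
  -u**2+1 = ((1/2)u+1)(-2u+4) + (-3)
  -2u+4 = ((2/3)u-4/3)(-3) + (0)
The last nonzero remainder is the constant -3, so the polynomials are coprime and gcd = 1.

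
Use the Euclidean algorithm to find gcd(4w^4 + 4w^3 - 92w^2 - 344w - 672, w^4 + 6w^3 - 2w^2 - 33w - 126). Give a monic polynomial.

w^2 + 3w + 7

Repeated division with remainder:
  4w^4 + 4w^3 - 92w^2 - 344w - 672 = (4)(w^4 + 6w^3 - 2w^2 - 33w - 126) + (-20w^3 - 84w^2 - 212w - 168)
  w^4 + 6w^3 - 2w^2 - 33w - 126 = (-(1/20)w - 9/100)(-20w^3 - 84w^2 - 212w - 168) + (-(504/25)w^2 - (1512/25)w - 3528/25)
  -20w^3 - 84w^2 - 212w - 168 = ((125/126)w + 25/21)(-(504/25)w^2 - (1512/25)w - 3528/25) + (0)
Last nonzero remainder: -(504/25)w^2 - (1512/25)w - 3528/25. Dividing through by -504/25 gives the monic gcd w^2 + 3w + 7.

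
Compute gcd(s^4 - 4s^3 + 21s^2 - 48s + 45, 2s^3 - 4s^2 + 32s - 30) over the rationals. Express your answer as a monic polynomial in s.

s^2 - s + 15

Repeated division with remainder:
  s^4 - 4s^3 + 21s^2 - 48s + 45 = ((1/2)s - 1)(2s^3 - 4s^2 + 32s - 30) + (s^2 - s + 15)
  2s^3 - 4s^2 + 32s - 30 = (2s - 2)(s^2 - s + 15) + (0)
The last nonzero remainder s^2 - s + 15 is already monic.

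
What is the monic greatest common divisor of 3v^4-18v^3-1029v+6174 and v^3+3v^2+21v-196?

v^2+7v+49

By polynomial division,
  3v^4-18v^3-1029v+6174 = (3v-27)(v^3+3v^2+21v-196) + (18v^2+126v+882)
  v^3+3v^2+21v-196 = ((1/18)v-2/9)(18v^2+126v+882) + (0)
Last nonzero remainder: 18v^2+126v+882. Dividing through by 18 gives the monic gcd v^2+7v+49.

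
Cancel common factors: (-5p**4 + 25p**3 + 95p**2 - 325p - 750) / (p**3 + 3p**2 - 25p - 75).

Apply the Euclidean algorithm:
  -5p**4 + 25p**3 + 95p**2 - 325p - 750 = (-5p + 40)(p**3 + 3p**2 - 25p - 75) + (-150p**2 + 300p + 2250)
  p**3 + 3p**2 - 25p - 75 = (-(1/150)p - 1/30)(-150p**2 + 300p + 2250) + (0)
Last nonzero remainder: -150p**2 + 300p + 2250. Dividing through by -150 gives the monic gcd p**2 - 2p - 15.
Cancel p**2 - 2p - 15 from numerator and denominator to get the reduced form.

(-5p**2 + 15p + 50)/(p + 5)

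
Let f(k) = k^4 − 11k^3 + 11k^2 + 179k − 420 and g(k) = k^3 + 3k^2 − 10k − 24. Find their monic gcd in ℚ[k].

k^2 + k − 12

Apply the Euclidean algorithm:
  k^4 − 11k^3 + 11k^2 + 179k − 420 = (k − 14)(k^3 + 3k^2 − 10k − 24) + (63k^2 + 63k − 756)
  k^3 + 3k^2 − 10k − 24 = ((1/63)k + 2/63)(63k^2 + 63k − 756) + (0)
Last nonzero remainder: 63k^2 + 63k − 756. Dividing through by 63 gives the monic gcd k^2 + k − 12.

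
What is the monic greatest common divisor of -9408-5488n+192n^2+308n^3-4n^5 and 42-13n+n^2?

Repeated division with remainder:
  -4n^5+308n^3+192n^2-5488n-9408 = (-4n^3-52n^2-200n-224)(n^2-13n+42) + (0)
The last nonzero remainder n^2-13n+42 is already monic.

42-13n+n^2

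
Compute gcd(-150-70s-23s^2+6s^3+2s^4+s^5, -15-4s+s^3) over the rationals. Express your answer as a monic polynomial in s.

-15-4s+s^3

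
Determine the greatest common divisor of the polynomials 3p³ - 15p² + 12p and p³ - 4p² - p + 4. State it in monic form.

p² - 5p + 4

Repeated division with remainder:
  3p³ - 15p² + 12p = (3)(p³ - 4p² - p + 4) + (-3p² + 15p - 12)
  p³ - 4p² - p + 4 = (-(1/3)p - 1/3)(-3p² + 15p - 12) + (0)
Last nonzero remainder: -3p² + 15p - 12. Dividing through by -3 gives the monic gcd p² - 5p + 4.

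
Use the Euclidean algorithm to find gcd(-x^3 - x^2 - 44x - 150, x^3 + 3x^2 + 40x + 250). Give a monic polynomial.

x^2 - 2x + 50

By polynomial division,
  -x^3 - x^2 - 44x - 150 = (-1)(x^3 + 3x^2 + 40x + 250) + (2x^2 - 4x + 100)
  x^3 + 3x^2 + 40x + 250 = ((1/2)x + 5/2)(2x^2 - 4x + 100) + (0)
Last nonzero remainder: 2x^2 - 4x + 100. Dividing through by 2 gives the monic gcd x^2 - 2x + 50.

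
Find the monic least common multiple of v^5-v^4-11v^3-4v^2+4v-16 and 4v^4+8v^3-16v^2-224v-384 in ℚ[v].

v^7+3v^6-3v^5-60v^4-144v^3-48v^2-16v-192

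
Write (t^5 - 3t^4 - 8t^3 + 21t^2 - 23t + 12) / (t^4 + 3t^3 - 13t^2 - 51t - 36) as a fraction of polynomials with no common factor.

(t^3 - 2t^2 + 2t - 1)/(t^2 + 4t + 3)

By polynomial division,
  t^5 - 3t^4 - 8t^3 + 21t^2 - 23t + 12 = (t - 6)(t^4 + 3t^3 - 13t^2 - 51t - 36) + (23t^3 - 6t^2 - 293t - 204)
  t^4 + 3t^3 - 13t^2 - 51t - 36 = ((1/23)t + 75/529)(23t^3 - 6t^2 - 293t - 204) + ((312/529)t^2 - (312/529)t - 3744/529)
  23t^3 - 6t^2 - 293t - 204 = ((12167/312)t + 8993/312)((312/529)t^2 - (312/529)t - 3744/529) + (0)
Last nonzero remainder: (312/529)t^2 - (312/529)t - 3744/529. Dividing through by 312/529 gives the monic gcd t^2 - t - 12.
Cancel t^2 - t - 12 from numerator and denominator to get the reduced form.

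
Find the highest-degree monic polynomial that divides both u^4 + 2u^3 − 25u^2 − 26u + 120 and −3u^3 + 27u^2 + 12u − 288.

u^2 − u − 12

Repeated division with remainder:
  u^4 + 2u^3 − 25u^2 − 26u + 120 = (−(1/3)u − 11/3)(−3u^3 + 27u^2 + 12u − 288) + (78u^2 − 78u − 936)
  −3u^3 + 27u^2 + 12u − 288 = (−(1/26)u + 4/13)(78u^2 − 78u − 936) + (0)
Last nonzero remainder: 78u^2 − 78u − 936. Dividing through by 78 gives the monic gcd u^2 − u − 12.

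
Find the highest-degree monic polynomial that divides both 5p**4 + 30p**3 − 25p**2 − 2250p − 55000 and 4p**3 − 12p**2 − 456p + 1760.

p**2 + p − 110

Repeated division with remainder:
  5p**4 + 30p**3 − 25p**2 − 2250p − 55000 = ((5/4)p + 45/4)(4p**3 − 12p**2 − 456p + 1760) + (680p**2 + 680p − 74800)
  4p**3 − 12p**2 − 456p + 1760 = ((1/170)p − 2/85)(680p**2 + 680p − 74800) + (0)
Last nonzero remainder: 680p**2 + 680p − 74800. Dividing through by 680 gives the monic gcd p**2 + p − 110.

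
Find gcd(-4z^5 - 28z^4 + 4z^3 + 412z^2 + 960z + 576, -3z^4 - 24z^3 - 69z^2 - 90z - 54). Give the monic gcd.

Apply the Euclidean algorithm:
  -4z^5 - 28z^4 + 4z^3 + 412z^2 + 960z + 576 = ((4/3)z - 4/3)(-3z^4 - 24z^3 - 69z^2 - 90z - 54) + (64z^3 + 440z^2 + 912z + 504)
  -3z^4 - 24z^3 - 69z^2 - 90z - 54 = (-(3/64)z - 27/512)(64z^3 + 440z^2 + 912z + 504) + (-(195/64)z^2 - (585/32)z - 1755/64)
  64z^3 + 440z^2 + 912z + 504 = (-(4096/195)z - 3584/195)(-(195/64)z^2 - (585/32)z - 1755/64) + (0)
Last nonzero remainder: -(195/64)z^2 - (585/32)z - 1755/64. Dividing through by -195/64 gives the monic gcd z^2 + 6z + 9.

z^2 + 6z + 9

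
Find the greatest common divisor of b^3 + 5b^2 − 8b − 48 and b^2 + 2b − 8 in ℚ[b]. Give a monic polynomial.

Euclidean algorithm in ℚ[b]:
  b^3 + 5b^2 − 8b − 48 = (b + 3)(b^2 + 2b − 8) + (−6b − 24)
  b^2 + 2b − 8 = (−(1/6)b + 1/3)(−6b − 24) + (0)
Last nonzero remainder: −6b − 24. Dividing through by −6 gives the monic gcd b + 4.

b + 4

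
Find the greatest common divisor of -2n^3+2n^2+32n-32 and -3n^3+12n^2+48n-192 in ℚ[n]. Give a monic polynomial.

Euclidean algorithm in ℚ[n]:
  -2n^3+2n^2+32n-32 = (2/3)(-3n^3+12n^2+48n-192) + (-6n^2+96)
  -3n^3+12n^2+48n-192 = ((1/2)n-2)(-6n^2+96) + (0)
Last nonzero remainder: -6n^2+96. Dividing through by -6 gives the monic gcd n^2-16.

n^2-16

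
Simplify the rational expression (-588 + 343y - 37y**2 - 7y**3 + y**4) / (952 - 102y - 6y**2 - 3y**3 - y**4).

Euclidean algorithm in ℚ[y]:
  y**4 - 7y**3 - 37y**2 + 343y - 588 = (-1)(-y**4 - 3y**3 - 6y**2 - 102y + 952) + (-10y**3 - 43y**2 + 241y + 364)
  -y**4 - 3y**3 - 6y**2 - 102y + 952 = ((1/10)y - 13/100)(-10y**3 - 43y**2 + 241y + 364) + (-(3569/100)y**2 - (10707/100)y + 24983/25)
  -10y**3 - 43y**2 + 241y + 364 = ((1000/3569)y + 1300/3569)(-(3569/100)y**2 - (10707/100)y + 24983/25) + (0)
Last nonzero remainder: -(3569/100)y**2 - (10707/100)y + 24983/25. Dividing through by -3569/100 gives the monic gcd y**2 + 3y - 28.
Cancel y**2 + 3y - 28 from numerator and denominator to get the reduced form.

(-21 + 10y - y**2)/(34 + y**2)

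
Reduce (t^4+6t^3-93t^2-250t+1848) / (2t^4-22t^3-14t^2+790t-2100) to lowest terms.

Euclidean algorithm in ℚ[t]:
  t^4+6t^3-93t^2-250t+1848 = (1/2)(2t^4-22t^3-14t^2+790t-2100) + (17t^3-86t^2-645t+2898)
  2t^4-22t^3-14t^2+790t-2100 = ((2/17)t-202/289)(17t^3-86t^2-645t+2898) + ((512/289)t^2-(512/289)t-21504/289)
  17t^3-86t^2-645t+2898 = ((4913/512)t-19941/512)((512/289)t^2-(512/289)t-21504/289) + (0)
Last nonzero remainder: (512/289)t^2-(512/289)t-21504/289. Dividing through by 512/289 gives the monic gcd t^2-t-42.
Cancel t^2-t-42 from numerator and denominator to get the reduced form.

(t^2+7t-44)/(2t^2-20t+50)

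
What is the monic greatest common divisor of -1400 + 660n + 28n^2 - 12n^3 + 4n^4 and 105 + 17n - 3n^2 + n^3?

Apply the Euclidean algorithm:
  4n^4 - 12n^3 + 28n^2 + 660n - 1400 = (4n)(n^3 - 3n^2 + 17n + 105) + (-40n^2 + 240n - 1400)
  n^3 - 3n^2 + 17n + 105 = (-(1/40)n - 3/40)(-40n^2 + 240n - 1400) + (0)
Last nonzero remainder: -40n^2 + 240n - 1400. Dividing through by -40 gives the monic gcd n^2 - 6n + 35.

35 - 6n + n^2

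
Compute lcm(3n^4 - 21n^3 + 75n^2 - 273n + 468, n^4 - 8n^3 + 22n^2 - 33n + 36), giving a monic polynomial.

n^6 - 8n^5 + 35n^4 - 137n^3 + 322n^2 - 429n + 468

Euclidean algorithm in ℚ[n]:
  3n^4 - 21n^3 + 75n^2 - 273n + 468 = (3)(n^4 - 8n^3 + 22n^2 - 33n + 36) + (3n^3 + 9n^2 - 174n + 360)
  n^4 - 8n^3 + 22n^2 - 33n + 36 = ((1/3)n - 11/3)(3n^3 + 9n^2 - 174n + 360) + (113n^2 - 791n + 1356)
  3n^3 + 9n^2 - 174n + 360 = ((3/113)n + 30/113)(113n^2 - 791n + 1356) + (0)
Last nonzero remainder: 113n^2 - 791n + 1356. Dividing through by 113 gives the monic gcd n^2 - 7n + 12.
Then lcm(f, g) = f·g / gcd(f, g); expanding and making the result monic gives the answer.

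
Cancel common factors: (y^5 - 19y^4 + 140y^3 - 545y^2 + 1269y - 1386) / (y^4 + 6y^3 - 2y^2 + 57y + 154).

(y^3 - 16y^2 + 81y - 126)/(y^2 + 9y + 14)

Euclidean algorithm in ℚ[y]:
  y^5 - 19y^4 + 140y^3 - 545y^2 + 1269y - 1386 = (y - 25)(y^4 + 6y^3 - 2y^2 + 57y + 154) + (292y^3 - 652y^2 + 2540y + 2464)
  y^4 + 6y^3 - 2y^2 + 57y + 154 = ((1/292)y + 601/21316)(292y^3 - 652y^2 + 2540y + 2464) + ((40950/5329)y^2 - (122850/5329)y + 450450/5329)
  292y^3 - 652y^2 + 2540y + 2464 = ((778034/20475)y + 85264/2925)((40950/5329)y^2 - (122850/5329)y + 450450/5329) + (0)
Last nonzero remainder: (40950/5329)y^2 - (122850/5329)y + 450450/5329. Dividing through by 40950/5329 gives the monic gcd y^2 - 3y + 11.
Cancel y^2 - 3y + 11 from numerator and denominator to get the reduced form.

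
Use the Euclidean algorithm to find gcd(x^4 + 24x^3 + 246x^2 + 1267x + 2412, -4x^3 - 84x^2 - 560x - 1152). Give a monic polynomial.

x^2 + 13x + 36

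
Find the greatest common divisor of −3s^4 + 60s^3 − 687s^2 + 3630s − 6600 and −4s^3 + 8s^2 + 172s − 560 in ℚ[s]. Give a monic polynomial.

By polynomial division,
  −3s^4 + 60s^3 − 687s^2 + 3630s − 6600 = ((3/4)s − 27/2)(−4s^3 + 8s^2 + 172s − 560) + (−708s^2 + 6372s − 14160)
  −4s^3 + 8s^2 + 172s − 560 = ((1/177)s + 7/177)(−708s^2 + 6372s − 14160) + (0)
Last nonzero remainder: −708s^2 + 6372s − 14160. Dividing through by −708 gives the monic gcd s^2 − 9s + 20.

s^2 − 9s + 20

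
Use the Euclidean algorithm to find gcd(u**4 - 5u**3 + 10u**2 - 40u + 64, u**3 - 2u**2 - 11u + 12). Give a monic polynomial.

u - 4

Euclidean algorithm in ℚ[u]:
  u**4 - 5u**3 + 10u**2 - 40u + 64 = (u - 3)(u**3 - 2u**2 - 11u + 12) + (15u**2 - 85u + 100)
  u**3 - 2u**2 - 11u + 12 = ((1/15)u + 11/45)(15u**2 - 85u + 100) + ((28/9)u - 112/9)
  15u**2 - 85u + 100 = ((135/28)u - 225/28)((28/9)u - 112/9) + (0)
Last nonzero remainder: (28/9)u - 112/9. Dividing through by 28/9 gives the monic gcd u - 4.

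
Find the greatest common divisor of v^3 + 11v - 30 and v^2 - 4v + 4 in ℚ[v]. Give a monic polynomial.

v - 2

Apply the Euclidean algorithm:
  v^3 + 11v - 30 = (v + 4)(v^2 - 4v + 4) + (23v - 46)
  v^2 - 4v + 4 = ((1/23)v - 2/23)(23v - 46) + (0)
Last nonzero remainder: 23v - 46. Dividing through by 23 gives the monic gcd v - 2.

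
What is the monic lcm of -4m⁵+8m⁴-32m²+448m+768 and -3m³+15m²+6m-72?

m⁶-5m⁵+6m⁴+8m³-136m²+144m+576

Repeated division with remainder:
  -4m⁵+8m⁴-32m²+448m+768 = ((4/3)m²+4m+68/3)(-3m³+15m²+6m-72) + (-300m²+600m+2400)
  -3m³+15m²+6m-72 = ((1/100)m-3/100)(-300m²+600m+2400) + (0)
Last nonzero remainder: -300m²+600m+2400. Dividing through by -300 gives the monic gcd m²-2m-8.
Then lcm(f, g) = f·g / gcd(f, g); expanding and making the result monic gives the answer.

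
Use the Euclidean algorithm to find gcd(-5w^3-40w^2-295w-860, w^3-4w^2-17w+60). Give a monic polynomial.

w+4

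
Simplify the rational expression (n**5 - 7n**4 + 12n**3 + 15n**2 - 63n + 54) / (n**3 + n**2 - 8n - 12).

(n**3 - 6n**2 + 12n - 9)/(n + 2)

Euclidean algorithm in ℚ[n]:
  n**5 - 7n**4 + 12n**3 + 15n**2 - 63n + 54 = (n**2 - 8n + 28)(n**3 + n**2 - 8n - 12) + (-65n**2 + 65n + 390)
  n**3 + n**2 - 8n - 12 = (-(1/65)n - 2/65)(-65n**2 + 65n + 390) + (0)
Last nonzero remainder: -65n**2 + 65n + 390. Dividing through by -65 gives the monic gcd n**2 - n - 6.
Cancel n**2 - n - 6 from numerator and denominator to get the reduced form.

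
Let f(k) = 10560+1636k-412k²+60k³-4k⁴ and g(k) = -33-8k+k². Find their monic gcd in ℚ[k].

-33-8k+k²

By polynomial division,
  -4k⁴+60k³-412k²+1636k+10560 = (-4k²+28k-320)(k²-8k-33) + (0)
The last nonzero remainder k²-8k-33 is already monic.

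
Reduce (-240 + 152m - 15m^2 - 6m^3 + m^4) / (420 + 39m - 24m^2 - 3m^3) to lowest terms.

(-12 + 7m - m^2)/(21 + 3m)

Apply the Euclidean algorithm:
  m^4 - 6m^3 - 15m^2 + 152m - 240 = (-(1/3)m + 14/3)(-3m^3 - 24m^2 + 39m + 420) + (110m^2 + 110m - 2200)
  -3m^3 - 24m^2 + 39m + 420 = (-(3/110)m - 21/110)(110m^2 + 110m - 2200) + (0)
Last nonzero remainder: 110m^2 + 110m - 2200. Dividing through by 110 gives the monic gcd m^2 + m - 20.
Cancel m^2 + m - 20 from numerator and denominator to get the reduced form.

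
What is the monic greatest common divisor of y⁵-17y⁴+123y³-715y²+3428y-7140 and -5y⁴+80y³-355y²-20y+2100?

y³-18y²+107y-210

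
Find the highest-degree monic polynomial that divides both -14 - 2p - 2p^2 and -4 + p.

Repeated division with remainder:
  -2p^2 - 2p - 14 = (-2p - 10)(p - 4) + (-54)
  p - 4 = (-(1/54)p + 2/27)(-54) + (0)
The last nonzero remainder is the constant -54, so the polynomials are coprime and gcd = 1.

1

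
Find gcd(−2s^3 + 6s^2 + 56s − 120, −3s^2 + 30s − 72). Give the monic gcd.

Apply the Euclidean algorithm:
  −2s^3 + 6s^2 + 56s − 120 = ((2/3)s + 14/3)(−3s^2 + 30s − 72) + (−36s + 216)
  −3s^2 + 30s − 72 = ((1/12)s − 1/3)(−36s + 216) + (0)
Last nonzero remainder: −36s + 216. Dividing through by −36 gives the monic gcd s − 6.

s − 6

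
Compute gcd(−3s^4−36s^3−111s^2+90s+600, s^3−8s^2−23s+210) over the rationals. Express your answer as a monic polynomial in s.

s+5

Euclidean algorithm in ℚ[s]:
  −3s^4−36s^3−111s^2+90s+600 = (−3s−60)(s^3−8s^2−23s+210) + (−660s^2−660s+13200)
  s^3−8s^2−23s+210 = (−(1/660)s+3/220)(−660s^2−660s+13200) + (6s+30)
  −660s^2−660s+13200 = (−110s+440)(6s+30) + (0)
Last nonzero remainder: 6s+30. Dividing through by 6 gives the monic gcd s+5.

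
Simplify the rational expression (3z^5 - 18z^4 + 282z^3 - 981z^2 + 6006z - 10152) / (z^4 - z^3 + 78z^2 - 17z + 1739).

Apply the Euclidean algorithm:
  3z^5 - 18z^4 + 282z^3 - 981z^2 + 6006z - 10152 = (3z - 15)(z^4 - z^3 + 78z^2 - 17z + 1739) + (33z^3 + 240z^2 + 534z + 15933)
  z^4 - z^3 + 78z^2 - 17z + 1739 = ((1/33)z - 91/363)(33z^3 + 240z^2 + 534z + 15933) + ((14760/121)z^2 - (44280/121)z + 693720/121)
  33z^3 + 240z^2 + 534z + 15933 = ((1331/4920)z + 13673/4920)((14760/121)z^2 - (44280/121)z + 693720/121) + (0)
Last nonzero remainder: (14760/121)z^2 - (44280/121)z + 693720/121. Dividing through by 14760/121 gives the monic gcd z^2 - 3z + 47.
Cancel z^2 - 3z + 47 from numerator and denominator to get the reduced form.

(3z^3 - 9z^2 + 114z - 216)/(z^2 + 2z + 37)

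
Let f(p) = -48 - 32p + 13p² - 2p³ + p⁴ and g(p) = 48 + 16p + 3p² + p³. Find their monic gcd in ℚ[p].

Euclidean algorithm in ℚ[p]:
  p⁴ - 2p³ + 13p² - 32p - 48 = (p - 5)(p³ + 3p² + 16p + 48) + (12p² + 192)
  p³ + 3p² + 16p + 48 = ((1/12)p + 1/4)(12p² + 192) + (0)
Last nonzero remainder: 12p² + 192. Dividing through by 12 gives the monic gcd p² + 16.

16 + p²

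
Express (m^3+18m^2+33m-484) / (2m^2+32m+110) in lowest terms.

Repeated division with remainder:
  m^3+18m^2+33m-484 = ((1/2)m+1)(2m^2+32m+110) + (-54m-594)
  2m^2+32m+110 = (-(1/27)m-5/27)(-54m-594) + (0)
Last nonzero remainder: -54m-594. Dividing through by -54 gives the monic gcd m+11.
Cancel m+11 from numerator and denominator to get the reduced form.

(m^2+7m-44)/(2m+10)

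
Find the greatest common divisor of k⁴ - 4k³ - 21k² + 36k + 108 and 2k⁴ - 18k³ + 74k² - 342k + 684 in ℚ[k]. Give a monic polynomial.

k² - 9k + 18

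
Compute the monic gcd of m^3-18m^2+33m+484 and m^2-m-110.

m-11

Repeated division with remainder:
  m^3-18m^2+33m+484 = (m-17)(m^2-m-110) + (126m-1386)
  m^2-m-110 = ((1/126)m+5/63)(126m-1386) + (0)
Last nonzero remainder: 126m-1386. Dividing through by 126 gives the monic gcd m-11.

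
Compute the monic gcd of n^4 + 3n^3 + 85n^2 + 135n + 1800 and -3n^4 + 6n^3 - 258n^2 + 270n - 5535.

n^2 + 45

Repeated division with remainder:
  n^4 + 3n^3 + 85n^2 + 135n + 1800 = (-1/3)(-3n^4 + 6n^3 - 258n^2 + 270n - 5535) + (5n^3 - n^2 + 225n - 45)
  -3n^4 + 6n^3 - 258n^2 + 270n - 5535 = (-(3/5)n + 27/25)(5n^3 - n^2 + 225n - 45) + (-(3048/25)n^2 - 27432/5)
  5n^3 - n^2 + 225n - 45 = (-(125/3048)n + 25/3048)(-(3048/25)n^2 - 27432/5) + (0)
Last nonzero remainder: -(3048/25)n^2 - 27432/5. Dividing through by -3048/25 gives the monic gcd n^2 + 45.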